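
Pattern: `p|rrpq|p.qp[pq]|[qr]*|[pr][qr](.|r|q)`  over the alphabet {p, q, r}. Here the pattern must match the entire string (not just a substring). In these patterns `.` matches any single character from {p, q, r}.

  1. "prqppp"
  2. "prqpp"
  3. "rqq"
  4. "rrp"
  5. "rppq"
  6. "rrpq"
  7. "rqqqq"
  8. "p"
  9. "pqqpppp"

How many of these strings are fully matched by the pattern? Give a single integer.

6

1 → no match
2 → match
3 → match
4 → match
5 → no match
6 → match
7 → match
8 → match
9 → no match
Total matched: 6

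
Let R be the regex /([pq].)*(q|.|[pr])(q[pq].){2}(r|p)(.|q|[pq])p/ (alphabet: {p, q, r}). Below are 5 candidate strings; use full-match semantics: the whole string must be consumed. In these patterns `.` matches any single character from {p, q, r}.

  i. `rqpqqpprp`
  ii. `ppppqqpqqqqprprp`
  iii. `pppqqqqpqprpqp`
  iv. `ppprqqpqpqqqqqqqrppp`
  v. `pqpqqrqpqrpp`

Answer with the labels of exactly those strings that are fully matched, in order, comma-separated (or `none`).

ii, iii, iv, v

i → no match
ii → match
iii → match
iv → match
v → match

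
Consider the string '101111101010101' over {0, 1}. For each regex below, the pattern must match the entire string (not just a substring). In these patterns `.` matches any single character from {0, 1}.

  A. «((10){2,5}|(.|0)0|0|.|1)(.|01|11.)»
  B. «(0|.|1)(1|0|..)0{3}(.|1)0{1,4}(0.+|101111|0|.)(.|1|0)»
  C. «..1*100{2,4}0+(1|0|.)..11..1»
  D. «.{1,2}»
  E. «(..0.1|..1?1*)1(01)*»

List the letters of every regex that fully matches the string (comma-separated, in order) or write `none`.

A → no match
B → no match
C → no match
D → no match
E → match

E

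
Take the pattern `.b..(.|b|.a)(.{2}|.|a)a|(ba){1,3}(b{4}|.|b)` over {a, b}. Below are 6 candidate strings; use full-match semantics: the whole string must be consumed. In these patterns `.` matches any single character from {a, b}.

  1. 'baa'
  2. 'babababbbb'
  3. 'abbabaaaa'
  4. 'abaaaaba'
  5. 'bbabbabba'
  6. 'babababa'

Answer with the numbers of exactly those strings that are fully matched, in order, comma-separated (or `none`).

1 → match
2 → match
3 → match
4 → match
5 → match
6 → no match

1, 2, 3, 4, 5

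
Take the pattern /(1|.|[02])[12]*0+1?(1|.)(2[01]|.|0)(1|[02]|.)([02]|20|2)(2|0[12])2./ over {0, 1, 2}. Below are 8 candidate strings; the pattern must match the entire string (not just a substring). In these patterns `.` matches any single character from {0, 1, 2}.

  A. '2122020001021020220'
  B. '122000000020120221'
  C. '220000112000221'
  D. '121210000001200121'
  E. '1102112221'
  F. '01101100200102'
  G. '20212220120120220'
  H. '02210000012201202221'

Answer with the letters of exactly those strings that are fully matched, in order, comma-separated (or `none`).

B, C, D, E

A → no match
B → match
C → match
D → match
E → match
F → no match
G → no match
H → no match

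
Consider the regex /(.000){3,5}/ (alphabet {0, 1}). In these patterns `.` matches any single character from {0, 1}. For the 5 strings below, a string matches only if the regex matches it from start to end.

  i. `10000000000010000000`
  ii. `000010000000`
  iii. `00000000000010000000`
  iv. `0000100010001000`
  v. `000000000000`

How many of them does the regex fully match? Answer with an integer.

5

i → match
ii → match
iii → match
iv → match
v → match
Total matched: 5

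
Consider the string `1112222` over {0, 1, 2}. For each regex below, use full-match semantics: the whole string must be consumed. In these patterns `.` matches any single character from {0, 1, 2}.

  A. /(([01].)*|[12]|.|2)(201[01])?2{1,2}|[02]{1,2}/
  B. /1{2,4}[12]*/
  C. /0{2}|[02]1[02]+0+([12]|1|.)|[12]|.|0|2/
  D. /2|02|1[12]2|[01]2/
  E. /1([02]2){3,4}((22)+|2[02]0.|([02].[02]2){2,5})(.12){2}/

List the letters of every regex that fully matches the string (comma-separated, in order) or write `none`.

A → no match
B → match
C → no match
D → no match
E → no match — must end with `12`

B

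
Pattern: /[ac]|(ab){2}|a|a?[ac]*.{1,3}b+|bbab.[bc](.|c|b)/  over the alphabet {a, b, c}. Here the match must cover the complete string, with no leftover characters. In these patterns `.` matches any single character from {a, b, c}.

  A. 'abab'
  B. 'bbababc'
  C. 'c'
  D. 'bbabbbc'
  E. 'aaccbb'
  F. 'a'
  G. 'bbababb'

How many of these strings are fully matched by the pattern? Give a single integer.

7

A. 'abab' → match
B. 'bbababc' → match
C. 'c' → match
D. 'bbabbbc' → match
E. 'aaccbb' → match
F. 'a' → match
G. 'bbababb' → match
Total matched: 7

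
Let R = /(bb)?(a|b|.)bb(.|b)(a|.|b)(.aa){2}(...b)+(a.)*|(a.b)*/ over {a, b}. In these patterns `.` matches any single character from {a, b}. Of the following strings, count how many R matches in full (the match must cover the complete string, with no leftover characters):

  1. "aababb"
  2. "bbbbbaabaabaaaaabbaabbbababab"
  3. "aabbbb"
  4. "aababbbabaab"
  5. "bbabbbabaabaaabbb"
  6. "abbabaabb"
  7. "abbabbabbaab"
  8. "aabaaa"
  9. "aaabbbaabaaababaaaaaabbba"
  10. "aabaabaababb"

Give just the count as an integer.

5

1 → match
2 → match
3 → no match
4 → no match
5 → match
6 → no match
7 → match
8 → no match
9 → no match
10 → match
Total matched: 5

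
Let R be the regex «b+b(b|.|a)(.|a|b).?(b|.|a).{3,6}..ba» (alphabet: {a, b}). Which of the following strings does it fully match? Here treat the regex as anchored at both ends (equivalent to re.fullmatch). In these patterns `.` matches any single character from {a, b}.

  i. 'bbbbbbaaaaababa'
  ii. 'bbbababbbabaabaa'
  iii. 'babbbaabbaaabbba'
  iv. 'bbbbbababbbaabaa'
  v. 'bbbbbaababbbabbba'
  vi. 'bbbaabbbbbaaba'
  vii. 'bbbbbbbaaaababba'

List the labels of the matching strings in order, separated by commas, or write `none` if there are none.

i, v, vi, vii

i → match
ii → no match — must end with 'ba'
iii → no match
iv → no match — must end with 'ba'
v → match
vi → match
vii → match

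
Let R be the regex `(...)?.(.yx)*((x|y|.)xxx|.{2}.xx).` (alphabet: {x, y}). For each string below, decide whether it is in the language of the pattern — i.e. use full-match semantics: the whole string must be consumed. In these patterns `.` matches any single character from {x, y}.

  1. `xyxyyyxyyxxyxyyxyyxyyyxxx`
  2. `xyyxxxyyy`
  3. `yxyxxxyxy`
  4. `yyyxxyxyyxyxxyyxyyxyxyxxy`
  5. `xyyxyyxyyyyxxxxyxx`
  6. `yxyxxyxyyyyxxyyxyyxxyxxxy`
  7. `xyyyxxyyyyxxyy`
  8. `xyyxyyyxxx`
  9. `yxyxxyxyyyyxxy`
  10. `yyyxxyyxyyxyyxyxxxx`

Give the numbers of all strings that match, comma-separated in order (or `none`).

1 → match
2 → no match
3 → no match
4 → no match
5 → no match
6 → no match
7 → no match
8 → match
9 → no match
10 → no match

1, 8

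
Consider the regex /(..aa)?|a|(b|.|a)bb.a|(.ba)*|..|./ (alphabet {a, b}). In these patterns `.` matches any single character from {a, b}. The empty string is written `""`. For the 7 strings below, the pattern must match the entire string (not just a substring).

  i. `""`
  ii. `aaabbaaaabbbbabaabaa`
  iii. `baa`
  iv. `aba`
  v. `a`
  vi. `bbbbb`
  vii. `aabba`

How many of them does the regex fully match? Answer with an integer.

i → match
ii → no match
iii → no match
iv → match
v → match
vi → no match
vii → no match
Total matched: 3

3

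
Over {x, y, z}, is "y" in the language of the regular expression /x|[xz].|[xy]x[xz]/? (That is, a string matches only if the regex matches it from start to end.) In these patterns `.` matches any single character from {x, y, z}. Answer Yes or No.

No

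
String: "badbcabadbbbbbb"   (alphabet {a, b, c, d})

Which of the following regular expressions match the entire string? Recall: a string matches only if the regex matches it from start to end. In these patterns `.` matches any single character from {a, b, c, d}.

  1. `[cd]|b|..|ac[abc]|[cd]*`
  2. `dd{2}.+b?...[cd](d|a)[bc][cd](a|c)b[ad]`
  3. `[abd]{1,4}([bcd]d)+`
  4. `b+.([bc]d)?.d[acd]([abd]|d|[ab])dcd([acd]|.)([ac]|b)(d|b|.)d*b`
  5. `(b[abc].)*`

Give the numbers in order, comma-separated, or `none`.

5

1 → no match
2 → no match — must start with "dd"
3 → no match — must end with "d"
4 → no match
5 → match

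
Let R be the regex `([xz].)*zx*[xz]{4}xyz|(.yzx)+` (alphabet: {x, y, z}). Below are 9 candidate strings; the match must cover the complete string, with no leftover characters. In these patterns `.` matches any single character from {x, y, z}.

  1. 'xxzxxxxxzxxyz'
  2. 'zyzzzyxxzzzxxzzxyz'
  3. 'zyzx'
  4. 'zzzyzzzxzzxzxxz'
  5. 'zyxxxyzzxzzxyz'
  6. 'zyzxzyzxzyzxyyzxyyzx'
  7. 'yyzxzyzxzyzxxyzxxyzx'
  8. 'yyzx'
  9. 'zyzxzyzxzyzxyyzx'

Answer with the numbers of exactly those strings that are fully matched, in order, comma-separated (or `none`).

1, 2, 3, 5, 6, 7, 8, 9

1 → match
2 → match
3 → match
4 → no match
5 → match
6 → match
7 → match
8 → match
9 → match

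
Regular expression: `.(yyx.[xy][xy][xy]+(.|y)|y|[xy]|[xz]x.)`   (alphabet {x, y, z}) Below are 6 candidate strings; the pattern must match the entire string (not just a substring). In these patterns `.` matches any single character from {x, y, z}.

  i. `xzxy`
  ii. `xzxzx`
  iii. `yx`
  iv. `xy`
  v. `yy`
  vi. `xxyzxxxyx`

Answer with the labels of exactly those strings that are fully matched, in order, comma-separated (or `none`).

i, iii, iv, v

i → match
ii → no match
iii → match
iv → match
v → match
vi → no match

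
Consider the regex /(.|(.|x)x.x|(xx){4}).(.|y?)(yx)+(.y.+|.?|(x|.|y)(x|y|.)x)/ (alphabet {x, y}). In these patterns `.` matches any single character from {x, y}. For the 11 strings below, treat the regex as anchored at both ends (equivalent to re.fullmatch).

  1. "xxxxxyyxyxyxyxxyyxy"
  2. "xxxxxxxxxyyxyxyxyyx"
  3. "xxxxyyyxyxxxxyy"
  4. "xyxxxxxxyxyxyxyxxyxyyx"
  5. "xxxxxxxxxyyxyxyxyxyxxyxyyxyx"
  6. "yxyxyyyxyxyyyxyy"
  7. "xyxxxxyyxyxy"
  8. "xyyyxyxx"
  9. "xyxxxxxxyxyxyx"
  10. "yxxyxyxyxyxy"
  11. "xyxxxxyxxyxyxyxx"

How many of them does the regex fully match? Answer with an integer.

6

1 → match
2 → match
3 → no match
4 → no match
5 → match
6 → match
7. "xyxxxxyyxyxy" → no match
8. "xyyyxyxx" → match
9 → no match
10. "yxxyxyxyxyxy" → match
11 → no match
Total matched: 6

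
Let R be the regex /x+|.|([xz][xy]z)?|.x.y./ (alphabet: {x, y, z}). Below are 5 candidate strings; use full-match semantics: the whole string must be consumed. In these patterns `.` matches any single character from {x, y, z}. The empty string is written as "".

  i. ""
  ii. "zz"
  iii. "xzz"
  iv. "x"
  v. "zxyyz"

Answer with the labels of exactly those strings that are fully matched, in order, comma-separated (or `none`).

i, iv, v

i → match
ii → no match
iii → no match
iv → match
v → match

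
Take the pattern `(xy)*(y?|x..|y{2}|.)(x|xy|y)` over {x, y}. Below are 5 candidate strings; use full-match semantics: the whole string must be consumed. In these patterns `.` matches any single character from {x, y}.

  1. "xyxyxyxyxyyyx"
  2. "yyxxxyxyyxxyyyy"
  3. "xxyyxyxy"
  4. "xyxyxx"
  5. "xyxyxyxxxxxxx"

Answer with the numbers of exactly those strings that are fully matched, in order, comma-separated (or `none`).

1 → match
2 → no match
3 → no match
4 → match
5 → no match

1, 4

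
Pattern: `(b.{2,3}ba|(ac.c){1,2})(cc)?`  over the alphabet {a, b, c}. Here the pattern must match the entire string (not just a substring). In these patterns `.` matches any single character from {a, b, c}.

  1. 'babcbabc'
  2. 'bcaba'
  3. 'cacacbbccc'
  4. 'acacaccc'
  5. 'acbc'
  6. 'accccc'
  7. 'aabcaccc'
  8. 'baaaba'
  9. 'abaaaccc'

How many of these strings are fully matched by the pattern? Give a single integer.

1. 'babcbabc' → no match
2. 'bcaba' → match
3. 'cacacbbccc' → no match
4. 'acacaccc' → match
5. 'acbc' → match
6. 'accccc' → match
7. 'aabcaccc' → no match
8. 'baaaba' → match
9. 'abaaaccc' → no match
Total matched: 5

5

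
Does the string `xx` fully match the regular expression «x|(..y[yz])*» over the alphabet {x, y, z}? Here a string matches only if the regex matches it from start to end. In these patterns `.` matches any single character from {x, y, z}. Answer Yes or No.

No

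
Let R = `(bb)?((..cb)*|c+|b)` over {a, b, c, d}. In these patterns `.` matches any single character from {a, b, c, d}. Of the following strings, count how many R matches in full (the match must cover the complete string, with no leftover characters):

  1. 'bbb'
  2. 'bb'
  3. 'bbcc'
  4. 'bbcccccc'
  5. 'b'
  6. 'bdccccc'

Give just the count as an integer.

5

1 → match
2 → match
3 → match
4 → match
5 → match
6 → no match
Total matched: 5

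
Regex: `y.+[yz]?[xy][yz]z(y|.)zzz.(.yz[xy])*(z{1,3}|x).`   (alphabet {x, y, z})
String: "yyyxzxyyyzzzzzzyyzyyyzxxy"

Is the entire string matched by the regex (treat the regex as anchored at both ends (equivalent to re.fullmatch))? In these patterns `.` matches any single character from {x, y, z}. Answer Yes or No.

Yes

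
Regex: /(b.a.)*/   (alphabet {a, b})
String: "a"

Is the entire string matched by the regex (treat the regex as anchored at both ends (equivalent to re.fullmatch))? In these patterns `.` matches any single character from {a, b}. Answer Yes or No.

No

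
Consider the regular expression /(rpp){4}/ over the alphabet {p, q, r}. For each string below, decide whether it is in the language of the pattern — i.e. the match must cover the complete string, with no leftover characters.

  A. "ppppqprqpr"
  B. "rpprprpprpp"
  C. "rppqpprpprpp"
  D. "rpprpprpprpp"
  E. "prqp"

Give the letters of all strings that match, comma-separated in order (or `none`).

A. "ppppqprqpr" → no match — must start with "rpp"
B. "rpprprpprpp" → no match
C. "rppqpprpprpp" → no match
D. "rpprpprpprpp" → match
E. "prqp" → no match — must start with "rpp"

D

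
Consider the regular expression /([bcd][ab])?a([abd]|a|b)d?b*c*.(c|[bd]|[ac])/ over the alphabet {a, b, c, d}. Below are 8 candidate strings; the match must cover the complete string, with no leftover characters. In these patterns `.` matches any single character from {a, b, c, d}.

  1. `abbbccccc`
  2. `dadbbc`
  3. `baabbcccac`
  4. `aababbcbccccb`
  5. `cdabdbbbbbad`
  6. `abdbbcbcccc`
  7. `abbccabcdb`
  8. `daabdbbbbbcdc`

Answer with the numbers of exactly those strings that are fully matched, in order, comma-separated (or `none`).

1, 3, 8

1 → match
2 → no match
3 → match
4 → no match
5 → no match
6 → no match
7 → no match
8 → match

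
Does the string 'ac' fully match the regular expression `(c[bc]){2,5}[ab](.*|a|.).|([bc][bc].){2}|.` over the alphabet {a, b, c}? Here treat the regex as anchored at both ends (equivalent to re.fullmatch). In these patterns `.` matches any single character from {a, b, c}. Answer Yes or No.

No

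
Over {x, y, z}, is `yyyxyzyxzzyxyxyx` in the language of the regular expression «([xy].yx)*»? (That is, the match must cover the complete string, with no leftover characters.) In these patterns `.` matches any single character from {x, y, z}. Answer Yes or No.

No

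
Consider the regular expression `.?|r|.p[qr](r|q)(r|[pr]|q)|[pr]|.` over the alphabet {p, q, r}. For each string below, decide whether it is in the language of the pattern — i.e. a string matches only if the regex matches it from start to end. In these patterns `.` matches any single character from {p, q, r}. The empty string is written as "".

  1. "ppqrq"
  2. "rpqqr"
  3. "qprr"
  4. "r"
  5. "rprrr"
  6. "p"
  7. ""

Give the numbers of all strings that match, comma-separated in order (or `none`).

1. "ppqrq" → match
2. "rpqqr" → match
3. "qprr" → no match
4. "r" → match
5. "rprrr" → match
6. "p" → match
7. "" → match

1, 2, 4, 5, 6, 7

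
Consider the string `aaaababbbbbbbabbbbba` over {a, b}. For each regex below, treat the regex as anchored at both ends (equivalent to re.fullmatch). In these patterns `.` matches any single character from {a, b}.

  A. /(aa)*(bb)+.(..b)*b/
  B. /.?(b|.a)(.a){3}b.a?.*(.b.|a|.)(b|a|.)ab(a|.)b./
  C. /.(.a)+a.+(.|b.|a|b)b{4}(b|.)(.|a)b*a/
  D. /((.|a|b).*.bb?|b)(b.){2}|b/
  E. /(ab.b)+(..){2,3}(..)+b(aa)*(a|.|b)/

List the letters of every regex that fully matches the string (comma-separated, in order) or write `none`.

C, D

A → no match — must end with `b`
B → no match
C → match
D → match
E → no match — must start with `ab`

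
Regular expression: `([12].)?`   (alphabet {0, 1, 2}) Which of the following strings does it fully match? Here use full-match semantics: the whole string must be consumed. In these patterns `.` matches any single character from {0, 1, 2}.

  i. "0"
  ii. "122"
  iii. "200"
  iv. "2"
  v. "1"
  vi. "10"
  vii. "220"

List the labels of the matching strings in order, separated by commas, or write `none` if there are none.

i. "0" → no match
ii. "122" → no match
iii. "200" → no match
iv. "2" → no match
v. "1" → no match
vi. "10" → match
vii. "220" → no match

vi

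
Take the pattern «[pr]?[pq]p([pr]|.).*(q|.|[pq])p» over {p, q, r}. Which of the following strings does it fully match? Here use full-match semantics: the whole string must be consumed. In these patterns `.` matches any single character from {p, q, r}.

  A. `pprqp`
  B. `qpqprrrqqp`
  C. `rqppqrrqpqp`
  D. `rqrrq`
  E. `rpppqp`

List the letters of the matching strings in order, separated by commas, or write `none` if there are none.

A, B, C, E

A. `pprqp` → match
B. `qpqprrrqqp` → match
C. `rqppqrrqpqp` → match
D. `rqrrq` → no match — must end with `p`
E. `rpppqp` → match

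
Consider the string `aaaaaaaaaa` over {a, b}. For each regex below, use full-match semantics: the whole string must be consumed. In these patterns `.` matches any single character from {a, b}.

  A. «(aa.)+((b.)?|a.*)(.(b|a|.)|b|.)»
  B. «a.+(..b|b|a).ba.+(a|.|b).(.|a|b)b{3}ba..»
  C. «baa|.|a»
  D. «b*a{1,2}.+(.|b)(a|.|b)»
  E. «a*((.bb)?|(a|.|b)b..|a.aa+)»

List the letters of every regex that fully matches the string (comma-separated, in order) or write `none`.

A, D, E

A → match
B → no match
C → no match
D → match
E → match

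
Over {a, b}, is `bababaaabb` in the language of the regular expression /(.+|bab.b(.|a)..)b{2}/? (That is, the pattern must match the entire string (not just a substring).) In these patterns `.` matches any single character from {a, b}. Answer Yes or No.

Yes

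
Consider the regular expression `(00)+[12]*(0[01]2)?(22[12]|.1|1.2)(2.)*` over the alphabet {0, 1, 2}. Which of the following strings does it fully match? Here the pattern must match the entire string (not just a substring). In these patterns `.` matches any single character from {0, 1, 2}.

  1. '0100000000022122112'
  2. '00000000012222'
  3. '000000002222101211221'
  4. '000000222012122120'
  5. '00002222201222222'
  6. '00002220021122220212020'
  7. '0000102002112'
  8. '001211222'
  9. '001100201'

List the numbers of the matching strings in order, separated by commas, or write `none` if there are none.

2, 3, 5, 6, 8, 9

1 → no match — must start with '00'
2 → match
3 → match
4 → no match
5 → match
6 → match
7 → no match
8. '001211222' → match
9. '001100201' → match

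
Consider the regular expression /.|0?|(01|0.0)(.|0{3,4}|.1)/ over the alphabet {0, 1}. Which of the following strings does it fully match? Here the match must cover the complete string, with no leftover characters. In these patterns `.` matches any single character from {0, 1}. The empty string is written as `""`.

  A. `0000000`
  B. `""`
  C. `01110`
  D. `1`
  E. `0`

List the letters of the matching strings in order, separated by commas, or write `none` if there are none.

A. `0000000` → match
B. `""` → match
C. `01110` → no match
D. `1` → match
E. `0` → match

A, B, D, E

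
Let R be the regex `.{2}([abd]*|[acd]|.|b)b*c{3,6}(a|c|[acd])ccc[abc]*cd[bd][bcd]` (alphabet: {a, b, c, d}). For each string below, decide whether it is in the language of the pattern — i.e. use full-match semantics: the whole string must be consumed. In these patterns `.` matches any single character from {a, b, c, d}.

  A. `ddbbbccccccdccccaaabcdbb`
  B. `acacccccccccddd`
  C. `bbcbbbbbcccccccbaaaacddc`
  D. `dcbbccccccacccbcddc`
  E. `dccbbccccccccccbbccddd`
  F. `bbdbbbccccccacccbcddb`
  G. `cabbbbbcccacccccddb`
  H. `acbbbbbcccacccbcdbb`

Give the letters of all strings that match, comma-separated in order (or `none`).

A, B, C, D, E, F, G, H

A → match
B → match
C → match
D → match
E → match
F → match
G → match
H → match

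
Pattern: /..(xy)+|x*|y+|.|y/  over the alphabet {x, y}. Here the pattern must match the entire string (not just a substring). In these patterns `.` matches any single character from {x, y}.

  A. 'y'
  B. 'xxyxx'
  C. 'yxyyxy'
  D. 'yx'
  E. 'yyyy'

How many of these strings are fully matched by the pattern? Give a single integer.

A → match
B → no match
C → no match
D → no match
E → match
Total matched: 2

2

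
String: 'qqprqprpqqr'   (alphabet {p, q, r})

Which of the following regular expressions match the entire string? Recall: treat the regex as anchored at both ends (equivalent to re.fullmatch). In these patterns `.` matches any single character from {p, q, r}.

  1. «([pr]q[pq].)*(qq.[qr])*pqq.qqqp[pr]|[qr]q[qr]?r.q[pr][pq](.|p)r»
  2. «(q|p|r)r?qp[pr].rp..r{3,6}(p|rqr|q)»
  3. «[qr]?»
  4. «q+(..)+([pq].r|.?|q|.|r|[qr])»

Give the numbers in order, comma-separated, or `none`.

1 → no match
2 → no match
3 → no match
4 → match

4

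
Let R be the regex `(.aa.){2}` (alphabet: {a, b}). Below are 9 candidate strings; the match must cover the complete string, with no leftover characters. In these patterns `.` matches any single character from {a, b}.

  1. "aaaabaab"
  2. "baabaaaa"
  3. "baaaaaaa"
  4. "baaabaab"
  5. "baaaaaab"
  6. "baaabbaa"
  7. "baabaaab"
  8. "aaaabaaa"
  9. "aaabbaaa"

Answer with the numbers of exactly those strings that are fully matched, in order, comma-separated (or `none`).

1. "aaaabaab" → match
2. "baabaaaa" → match
3. "baaaaaaa" → match
4. "baaabaab" → match
5. "baaaaaab" → match
6. "baaabbaa" → no match
7. "baabaaab" → match
8. "aaaabaaa" → match
9. "aaabbaaa" → match

1, 2, 3, 4, 5, 7, 8, 9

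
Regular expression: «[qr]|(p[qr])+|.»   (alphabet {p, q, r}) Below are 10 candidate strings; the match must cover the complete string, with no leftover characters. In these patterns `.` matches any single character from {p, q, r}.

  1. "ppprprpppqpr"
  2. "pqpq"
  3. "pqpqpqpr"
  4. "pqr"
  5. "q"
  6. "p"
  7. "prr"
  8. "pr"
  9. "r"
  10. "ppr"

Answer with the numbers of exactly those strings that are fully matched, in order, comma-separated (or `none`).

1 → no match
2 → match
3 → match
4 → no match
5 → match
6 → match
7 → no match
8 → match
9 → match
10 → no match

2, 3, 5, 6, 8, 9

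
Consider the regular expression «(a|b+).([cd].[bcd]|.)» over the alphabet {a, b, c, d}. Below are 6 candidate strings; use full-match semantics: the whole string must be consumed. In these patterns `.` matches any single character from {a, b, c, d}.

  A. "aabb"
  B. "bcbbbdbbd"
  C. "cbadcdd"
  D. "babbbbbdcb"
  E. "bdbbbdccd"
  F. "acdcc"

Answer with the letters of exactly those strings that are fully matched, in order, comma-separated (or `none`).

F

A. "aabb" → no match
B. "bcbbbdbbd" → no match
C. "cbadcdd" → no match
D. "babbbbbdcb" → no match
E. "bdbbbdccd" → no match
F. "acdcc" → match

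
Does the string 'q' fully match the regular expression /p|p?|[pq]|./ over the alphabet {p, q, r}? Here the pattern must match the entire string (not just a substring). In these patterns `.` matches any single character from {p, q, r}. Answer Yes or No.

Yes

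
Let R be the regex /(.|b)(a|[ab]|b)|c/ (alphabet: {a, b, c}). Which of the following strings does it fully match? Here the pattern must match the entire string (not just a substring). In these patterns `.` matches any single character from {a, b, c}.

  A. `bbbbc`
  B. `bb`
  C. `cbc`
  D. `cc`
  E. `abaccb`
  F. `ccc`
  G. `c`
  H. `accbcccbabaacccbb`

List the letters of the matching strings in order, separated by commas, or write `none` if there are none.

B, G

A → no match
B → match
C → no match
D → no match
E → no match
F → no match
G → match
H → no match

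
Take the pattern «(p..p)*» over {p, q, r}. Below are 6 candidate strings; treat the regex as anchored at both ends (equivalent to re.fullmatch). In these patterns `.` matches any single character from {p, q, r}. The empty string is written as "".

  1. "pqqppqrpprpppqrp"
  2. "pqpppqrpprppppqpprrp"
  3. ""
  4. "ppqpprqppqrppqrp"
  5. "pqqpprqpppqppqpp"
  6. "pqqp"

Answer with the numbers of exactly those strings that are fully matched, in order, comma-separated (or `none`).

1, 2, 3, 4, 5, 6

1 → match
2 → match
3. "" → match
4 → match
5 → match
6. "pqqp" → match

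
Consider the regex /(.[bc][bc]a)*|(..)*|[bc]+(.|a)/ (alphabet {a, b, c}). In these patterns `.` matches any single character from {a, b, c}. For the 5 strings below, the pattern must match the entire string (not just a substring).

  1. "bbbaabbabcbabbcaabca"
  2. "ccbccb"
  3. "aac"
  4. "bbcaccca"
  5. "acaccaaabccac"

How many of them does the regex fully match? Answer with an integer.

1 → match
2 → match
3 → no match
4 → match
5 → no match
Total matched: 3

3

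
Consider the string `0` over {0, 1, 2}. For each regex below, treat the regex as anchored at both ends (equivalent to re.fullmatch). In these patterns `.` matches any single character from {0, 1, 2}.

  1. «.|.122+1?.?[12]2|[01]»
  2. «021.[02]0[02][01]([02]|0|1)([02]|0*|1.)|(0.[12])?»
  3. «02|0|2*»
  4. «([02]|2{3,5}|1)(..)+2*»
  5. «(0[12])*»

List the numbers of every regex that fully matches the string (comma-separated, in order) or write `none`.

1, 3

1 → match
2 → no match
3 → match
4 → no match
5 → no match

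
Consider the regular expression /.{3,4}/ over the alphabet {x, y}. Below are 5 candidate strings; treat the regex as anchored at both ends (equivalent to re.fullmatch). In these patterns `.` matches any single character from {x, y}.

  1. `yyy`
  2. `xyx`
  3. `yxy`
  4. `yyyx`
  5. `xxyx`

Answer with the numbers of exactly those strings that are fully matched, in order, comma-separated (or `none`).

1, 2, 3, 4, 5

1 → match
2 → match
3 → match
4 → match
5 → match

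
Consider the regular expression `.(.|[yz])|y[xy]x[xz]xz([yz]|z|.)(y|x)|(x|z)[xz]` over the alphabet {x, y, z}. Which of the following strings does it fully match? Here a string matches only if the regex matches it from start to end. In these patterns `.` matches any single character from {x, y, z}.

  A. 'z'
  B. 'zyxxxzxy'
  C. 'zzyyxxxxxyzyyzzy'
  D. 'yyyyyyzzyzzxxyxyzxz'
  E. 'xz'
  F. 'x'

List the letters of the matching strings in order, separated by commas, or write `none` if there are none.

A → no match
B → no match
C → no match
D → no match
E → match
F → no match

E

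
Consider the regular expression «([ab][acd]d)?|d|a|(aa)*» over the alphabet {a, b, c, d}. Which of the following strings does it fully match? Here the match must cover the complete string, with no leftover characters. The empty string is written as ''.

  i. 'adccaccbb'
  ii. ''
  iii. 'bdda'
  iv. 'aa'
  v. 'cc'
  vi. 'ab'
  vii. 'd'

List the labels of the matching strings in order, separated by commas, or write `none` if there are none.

i → no match
ii → match
iii → no match
iv → match
v → no match
vi → no match
vii → match

ii, iv, vii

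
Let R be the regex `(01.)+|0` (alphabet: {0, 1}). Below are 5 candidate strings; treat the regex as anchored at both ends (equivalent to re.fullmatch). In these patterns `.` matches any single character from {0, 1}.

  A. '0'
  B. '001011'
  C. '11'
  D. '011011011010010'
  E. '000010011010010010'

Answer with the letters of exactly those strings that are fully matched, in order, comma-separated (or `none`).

A, D

A. '0' → match
B. '001011' → no match
C. '11' → no match
D → match
E → no match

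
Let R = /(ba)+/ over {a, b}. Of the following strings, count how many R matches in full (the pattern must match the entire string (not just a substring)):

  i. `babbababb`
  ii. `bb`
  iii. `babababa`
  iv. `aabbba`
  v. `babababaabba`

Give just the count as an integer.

i → no match — must end with `ba`
ii → no match — must start with `ba`
iii → match
iv → no match — must start with `ba`
v → no match
Total matched: 1

1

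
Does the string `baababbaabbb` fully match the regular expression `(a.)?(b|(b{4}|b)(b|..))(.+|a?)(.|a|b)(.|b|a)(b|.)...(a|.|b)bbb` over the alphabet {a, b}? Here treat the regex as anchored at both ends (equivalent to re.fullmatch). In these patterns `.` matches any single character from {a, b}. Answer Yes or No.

Yes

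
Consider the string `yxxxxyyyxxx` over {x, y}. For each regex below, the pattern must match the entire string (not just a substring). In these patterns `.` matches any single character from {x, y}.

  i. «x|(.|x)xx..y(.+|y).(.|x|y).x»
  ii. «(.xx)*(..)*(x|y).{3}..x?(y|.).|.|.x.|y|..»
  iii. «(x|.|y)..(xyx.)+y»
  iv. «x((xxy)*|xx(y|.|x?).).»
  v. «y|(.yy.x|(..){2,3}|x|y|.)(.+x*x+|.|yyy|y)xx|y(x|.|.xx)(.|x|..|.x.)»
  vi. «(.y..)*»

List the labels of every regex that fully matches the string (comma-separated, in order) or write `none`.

i → match
ii → match
iii → no match — must end with `y`
iv → no match — must start with `x`
v → match
vi → no match

i, ii, v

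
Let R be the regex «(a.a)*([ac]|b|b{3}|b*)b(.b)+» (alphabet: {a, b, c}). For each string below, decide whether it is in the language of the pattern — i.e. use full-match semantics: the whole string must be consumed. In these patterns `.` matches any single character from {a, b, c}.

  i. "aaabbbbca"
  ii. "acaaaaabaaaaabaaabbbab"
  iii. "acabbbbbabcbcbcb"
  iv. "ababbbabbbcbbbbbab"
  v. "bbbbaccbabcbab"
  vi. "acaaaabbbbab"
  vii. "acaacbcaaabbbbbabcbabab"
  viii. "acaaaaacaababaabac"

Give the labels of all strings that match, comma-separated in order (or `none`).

iii, iv, vi

i → no match — must end with "b"
ii → no match
iii → match
iv → match
v → no match
vi → match
vii → no match
viii → no match — must end with "b"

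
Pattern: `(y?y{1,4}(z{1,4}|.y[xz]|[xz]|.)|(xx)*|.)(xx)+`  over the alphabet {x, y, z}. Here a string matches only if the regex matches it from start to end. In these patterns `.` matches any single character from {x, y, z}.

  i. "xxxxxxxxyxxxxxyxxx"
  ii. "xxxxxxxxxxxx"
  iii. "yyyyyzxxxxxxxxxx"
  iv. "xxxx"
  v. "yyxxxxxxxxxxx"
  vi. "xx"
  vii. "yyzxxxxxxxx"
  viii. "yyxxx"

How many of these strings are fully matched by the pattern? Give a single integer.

7

i → no match
ii → match
iii → match
iv → match
v → match
vi → match
vii → match
viii → match
Total matched: 7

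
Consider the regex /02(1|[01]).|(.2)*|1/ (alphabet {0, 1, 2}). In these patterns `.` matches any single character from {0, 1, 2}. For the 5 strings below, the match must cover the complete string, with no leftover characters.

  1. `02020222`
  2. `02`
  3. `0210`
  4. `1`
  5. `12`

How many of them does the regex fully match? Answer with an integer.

5

1 → match
2 → match
3 → match
4 → match
5 → match
Total matched: 5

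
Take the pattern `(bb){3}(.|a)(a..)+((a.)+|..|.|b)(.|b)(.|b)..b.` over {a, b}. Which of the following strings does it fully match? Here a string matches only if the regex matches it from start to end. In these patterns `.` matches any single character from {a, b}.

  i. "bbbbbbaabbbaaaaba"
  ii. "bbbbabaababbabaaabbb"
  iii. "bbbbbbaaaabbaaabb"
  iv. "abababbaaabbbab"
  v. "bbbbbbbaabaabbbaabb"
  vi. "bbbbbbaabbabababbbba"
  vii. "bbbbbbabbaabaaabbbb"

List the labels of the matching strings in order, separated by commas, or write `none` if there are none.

i → match
ii → no match
iii → match
iv → no match — must start with "bb"
v → no match
vi → match
vii → no match

i, iii, vi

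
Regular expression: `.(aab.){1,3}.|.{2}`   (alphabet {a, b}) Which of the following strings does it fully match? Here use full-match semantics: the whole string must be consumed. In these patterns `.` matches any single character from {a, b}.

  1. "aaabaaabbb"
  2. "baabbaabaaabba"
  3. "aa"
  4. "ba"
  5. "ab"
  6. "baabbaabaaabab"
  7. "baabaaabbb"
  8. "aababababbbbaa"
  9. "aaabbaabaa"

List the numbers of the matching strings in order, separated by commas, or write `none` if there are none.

1. "aaabaaabbb" → match
2 → match
3. "aa" → match
4. "ba" → match
5. "ab" → match
6 → match
7. "baabaaabbb" → match
8 → no match
9. "aaabbaabaa" → match

1, 2, 3, 4, 5, 6, 7, 9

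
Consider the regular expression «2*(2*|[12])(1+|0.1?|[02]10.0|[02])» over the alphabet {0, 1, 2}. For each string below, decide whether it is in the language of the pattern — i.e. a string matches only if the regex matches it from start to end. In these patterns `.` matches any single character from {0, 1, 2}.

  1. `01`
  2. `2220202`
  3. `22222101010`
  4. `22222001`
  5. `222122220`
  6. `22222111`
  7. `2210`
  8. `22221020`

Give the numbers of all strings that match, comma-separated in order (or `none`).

1 → match
2 → no match
3 → match
4 → match
5 → no match
6 → match
7 → match
8 → match

1, 3, 4, 6, 7, 8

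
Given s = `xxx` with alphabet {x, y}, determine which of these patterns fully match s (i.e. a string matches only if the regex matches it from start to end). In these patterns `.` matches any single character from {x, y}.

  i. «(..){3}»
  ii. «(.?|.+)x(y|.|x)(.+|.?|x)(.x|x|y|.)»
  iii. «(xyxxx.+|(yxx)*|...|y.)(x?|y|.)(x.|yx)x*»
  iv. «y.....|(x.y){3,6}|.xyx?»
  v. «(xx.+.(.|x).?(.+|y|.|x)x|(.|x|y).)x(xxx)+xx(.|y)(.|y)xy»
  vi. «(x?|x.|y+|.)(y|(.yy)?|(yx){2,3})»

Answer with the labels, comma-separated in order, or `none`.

ii, iii

i → no match
ii → match
iii → match
iv → no match
v → no match — must end with `xy`
vi → no match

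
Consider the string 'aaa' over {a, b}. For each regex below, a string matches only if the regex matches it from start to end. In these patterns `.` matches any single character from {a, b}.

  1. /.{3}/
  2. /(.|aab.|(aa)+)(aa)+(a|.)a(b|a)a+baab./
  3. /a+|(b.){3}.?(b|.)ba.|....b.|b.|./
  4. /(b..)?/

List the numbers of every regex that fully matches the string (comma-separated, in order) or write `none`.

1 → match
2 → no match
3 → match
4 → no match

1, 3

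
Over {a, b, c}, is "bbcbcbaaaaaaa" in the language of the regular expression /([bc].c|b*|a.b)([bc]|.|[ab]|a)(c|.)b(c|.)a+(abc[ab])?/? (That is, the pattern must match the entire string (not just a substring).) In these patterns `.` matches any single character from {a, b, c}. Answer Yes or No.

Yes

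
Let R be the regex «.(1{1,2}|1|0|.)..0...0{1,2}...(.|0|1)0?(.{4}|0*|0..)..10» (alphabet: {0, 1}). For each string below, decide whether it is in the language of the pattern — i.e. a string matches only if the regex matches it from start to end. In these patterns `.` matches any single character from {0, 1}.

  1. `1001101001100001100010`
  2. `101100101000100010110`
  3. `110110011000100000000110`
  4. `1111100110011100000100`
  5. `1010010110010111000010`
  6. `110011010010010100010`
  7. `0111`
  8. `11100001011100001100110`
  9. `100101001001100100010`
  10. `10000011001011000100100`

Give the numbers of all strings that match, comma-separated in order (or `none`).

none

1 → no match
2 → no match
3 → no match
4 → no match — must end with `10`
5 → no match
6 → no match
7 → no match — must end with `10`
8 → no match
9 → no match
10 → no match — must end with `10`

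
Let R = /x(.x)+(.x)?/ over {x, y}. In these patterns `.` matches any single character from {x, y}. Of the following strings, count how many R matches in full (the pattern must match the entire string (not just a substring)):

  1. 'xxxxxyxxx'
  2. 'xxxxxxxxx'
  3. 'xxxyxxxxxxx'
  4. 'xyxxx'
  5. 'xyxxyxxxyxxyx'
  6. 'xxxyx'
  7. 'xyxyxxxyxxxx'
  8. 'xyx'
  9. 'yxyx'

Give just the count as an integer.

1 → match
2 → match
3 → match
4 → match
5 → no match
6 → match
7 → no match
8 → match
9 → no match — must start with 'x'
Total matched: 6

6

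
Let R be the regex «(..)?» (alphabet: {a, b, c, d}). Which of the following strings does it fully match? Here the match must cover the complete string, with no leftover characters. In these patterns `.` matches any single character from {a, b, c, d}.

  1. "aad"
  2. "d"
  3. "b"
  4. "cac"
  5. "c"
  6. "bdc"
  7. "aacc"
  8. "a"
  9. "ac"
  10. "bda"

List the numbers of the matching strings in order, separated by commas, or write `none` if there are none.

9

1 → no match
2 → no match
3 → no match
4 → no match
5 → no match
6 → no match
7 → no match
8 → no match
9 → match
10 → no match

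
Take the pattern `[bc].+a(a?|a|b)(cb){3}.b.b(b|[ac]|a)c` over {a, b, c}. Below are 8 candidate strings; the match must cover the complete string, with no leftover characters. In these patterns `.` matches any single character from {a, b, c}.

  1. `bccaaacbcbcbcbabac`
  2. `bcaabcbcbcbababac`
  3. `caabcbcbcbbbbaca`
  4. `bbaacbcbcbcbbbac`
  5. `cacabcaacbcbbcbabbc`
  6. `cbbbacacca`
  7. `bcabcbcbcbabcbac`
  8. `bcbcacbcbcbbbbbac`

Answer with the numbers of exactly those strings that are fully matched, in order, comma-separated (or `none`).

1 → match
2 → match
3 → no match — must end with `c`
4 → match
5 → no match
6 → no match — must end with `c`
7 → match
8 → match

1, 2, 4, 7, 8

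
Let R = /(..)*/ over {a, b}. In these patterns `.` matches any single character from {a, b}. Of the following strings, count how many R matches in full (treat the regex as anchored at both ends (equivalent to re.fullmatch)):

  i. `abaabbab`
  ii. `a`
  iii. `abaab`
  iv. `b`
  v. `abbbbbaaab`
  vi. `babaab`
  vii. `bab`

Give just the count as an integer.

3

i → match
ii → no match
iii → no match
iv → no match
v → match
vi → match
vii → no match
Total matched: 3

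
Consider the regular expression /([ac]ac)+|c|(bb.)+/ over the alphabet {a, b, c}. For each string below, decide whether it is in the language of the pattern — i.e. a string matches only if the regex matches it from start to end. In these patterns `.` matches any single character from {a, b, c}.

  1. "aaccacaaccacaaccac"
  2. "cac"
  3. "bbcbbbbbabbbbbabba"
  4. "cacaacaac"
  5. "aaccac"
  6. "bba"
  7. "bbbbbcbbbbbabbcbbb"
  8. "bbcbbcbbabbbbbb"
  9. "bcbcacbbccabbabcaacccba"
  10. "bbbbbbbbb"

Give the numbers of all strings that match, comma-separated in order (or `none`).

1, 2, 3, 4, 5, 6, 7, 8, 10

1 → match
2 → match
3 → match
4 → match
5 → match
6 → match
7 → match
8 → match
9 → no match
10 → match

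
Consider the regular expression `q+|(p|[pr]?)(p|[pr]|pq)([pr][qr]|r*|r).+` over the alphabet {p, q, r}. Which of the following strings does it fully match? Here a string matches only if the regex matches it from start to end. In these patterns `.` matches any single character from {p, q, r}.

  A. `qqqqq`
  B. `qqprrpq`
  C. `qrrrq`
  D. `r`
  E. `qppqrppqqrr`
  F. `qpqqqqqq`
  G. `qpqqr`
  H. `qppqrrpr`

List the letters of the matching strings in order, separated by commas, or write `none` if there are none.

A → match
B → no match
C → no match
D → no match
E → no match
F → no match
G → no match
H → no match

A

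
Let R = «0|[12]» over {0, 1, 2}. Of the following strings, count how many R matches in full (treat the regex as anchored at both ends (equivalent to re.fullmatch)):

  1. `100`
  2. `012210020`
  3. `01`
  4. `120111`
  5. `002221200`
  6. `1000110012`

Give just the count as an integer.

1 → no match
2 → no match
3 → no match
4 → no match
5 → no match
6 → no match
Total matched: 0

0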